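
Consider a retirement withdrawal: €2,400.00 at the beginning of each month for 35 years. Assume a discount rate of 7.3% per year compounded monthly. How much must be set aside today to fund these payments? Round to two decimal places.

This is an annuity due: 420 payments of €2,400.00 at the beginning of each month.
Periodic rate r = 0.073/12 per month; n is counted in months.
PV = PMT × [(1 − (1+r)^−n)/r] × (1+r) = 2,400 × [1 − (1+r)^−420] / r × (1+r) = €365,843.29

€365,843.29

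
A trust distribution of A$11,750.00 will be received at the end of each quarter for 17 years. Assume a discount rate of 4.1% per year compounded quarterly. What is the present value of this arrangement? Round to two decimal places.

A$573,345.48

This is an ordinary annuity: 68 payments of A$11,750.00 at the end of each quarter.
Periodic rate r = 0.041/4 per quarter; n is counted in quarters.
PV = PMT × [(1 − (1+r)^−n)/r] = 11,750 × [1 − (1+r)^−68] / r = A$573,345.48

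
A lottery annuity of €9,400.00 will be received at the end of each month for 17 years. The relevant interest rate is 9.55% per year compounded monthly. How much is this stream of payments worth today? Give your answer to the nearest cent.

€946,718.45

This is an ordinary annuity: 204 payments of €9,400.00 at the end of each month.
Periodic rate r = 0.0955/12 per month; n is counted in months.
PV = PMT × [(1 − (1+r)^−n)/r] = 9,400 × [1 − (1+r)^−204] / r = €946,718.45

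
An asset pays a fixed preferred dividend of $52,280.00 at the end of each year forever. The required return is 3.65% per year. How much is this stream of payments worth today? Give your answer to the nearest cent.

$1,432,328.77

Periodic rate r = 0.0365 per year.
Level perpetuity: PV = PMT / r = 52,280 / (0.0365) = $1,432,328.77.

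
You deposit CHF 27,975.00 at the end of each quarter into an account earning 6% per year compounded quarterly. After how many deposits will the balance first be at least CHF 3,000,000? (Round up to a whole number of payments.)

65 payments

Periodic rate r = 0.06/4 per quarter; n is counted in quarters.
Ordinary annuity FV: 3,000,000 = 27,975 × [((1+r)^n − 1)/r].
(1+r)^n = 1 + 3,000,000 × r / 27,975, so n = ln(1 + 3,000,000·r/27,975) / ln(1+r) = 64.40.
Round up to a whole number of payments: n = 65.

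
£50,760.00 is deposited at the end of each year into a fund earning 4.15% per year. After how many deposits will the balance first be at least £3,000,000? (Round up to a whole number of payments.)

Periodic rate r = 0.0415 per year.
Ordinary annuity FV: 3,000,000 = 50,760 × [((1+r)^n − 1)/r].
(1+r)^n = 1 + 3,000,000 × r / 50,760, so n = ln(1 + 3,000,000·r/50,760) / ln(1+r) = 30.47.
Round up to a whole number of payments: n = 31.

31 payments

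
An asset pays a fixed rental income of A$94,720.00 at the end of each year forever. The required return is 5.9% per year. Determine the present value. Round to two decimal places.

Periodic rate r = 0.059 per year.
Level perpetuity: PV = PMT / r = 94,720 / (0.059) = A$1,605,423.73.

A$1,605,423.73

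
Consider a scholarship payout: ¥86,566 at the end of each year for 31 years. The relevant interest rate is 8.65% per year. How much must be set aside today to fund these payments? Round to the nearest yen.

This is an ordinary annuity: 31 payments of ¥86,566 at the end of each year.
Periodic rate r = 0.0865 per year.
PV = PMT × [(1 − (1+r)^−n)/r] = 86,566 × [1 − (1+r)^−31] / r = ¥924,307

¥924,307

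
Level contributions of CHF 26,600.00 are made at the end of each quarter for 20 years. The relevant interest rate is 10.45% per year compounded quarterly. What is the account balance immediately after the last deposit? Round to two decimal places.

This is an ordinary annuity: 80 deposits of CHF 26,600.00 at the end of each quarter.
Periodic rate r = 0.1045/4 per quarter; n is counted in quarters.
FV = PMT × [((1+r)^n − 1)/r] = 26,600 × [(1+r)^80 − 1] / r = CHF 6,995,771.93

CHF 6,995,771.93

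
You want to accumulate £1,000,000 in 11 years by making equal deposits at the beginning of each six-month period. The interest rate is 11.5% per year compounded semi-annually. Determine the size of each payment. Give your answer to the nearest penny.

£22,458.01

Level annuity due; solve FV = PMT × [((1+r)^n − 1)/r] × (1+r) for PMT.
Periodic rate r = 0.115/2 per half-year; n is counted in half-years.
With n = 22: PMT = 1,000,000 / ([((1+r)^n − 1)/r] × (1+r)) = £22,458.01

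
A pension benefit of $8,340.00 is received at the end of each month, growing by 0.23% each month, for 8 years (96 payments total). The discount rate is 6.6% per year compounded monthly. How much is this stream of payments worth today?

$687,055.49

Periodic rate r = 0.066/12 per month; n is counted in months.
Growing ordinary annuity: PV = PMT₁ × [1 − ((1+g)/(1+r))^n] / (r − g) = 8,340 × [1 − ((1+0.0023)/(1+r))^96] / (r − 0.0023) = $687,055.49.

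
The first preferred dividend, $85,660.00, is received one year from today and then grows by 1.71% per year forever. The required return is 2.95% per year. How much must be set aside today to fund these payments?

$6,908,064.52

Periodic rate r = 0.0295 per year.
Growing perpetuity (Gordon): PV = PMT₁ / (r − g) = 85,660 / (r − 0.0171) = $6,908,064.52.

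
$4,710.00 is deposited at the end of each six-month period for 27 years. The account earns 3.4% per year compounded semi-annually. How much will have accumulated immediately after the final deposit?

$411,440.38

This is an ordinary annuity: 54 deposits of $4,710.00 at the end of each six-month period.
Periodic rate r = 0.034/2 per half-year; n is counted in half-years.
FV = PMT × [((1+r)^n − 1)/r] = 4,710 × [(1+r)^54 − 1] / r = $411,440.38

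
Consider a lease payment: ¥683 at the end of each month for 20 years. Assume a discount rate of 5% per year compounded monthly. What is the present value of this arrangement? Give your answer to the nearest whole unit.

¥103,492

This is an ordinary annuity: 240 payments of ¥683 at the end of each month.
Periodic rate r = 0.05/12 per month; n is counted in months.
PV = PMT × [(1 − (1+r)^−n)/r] = 683 × [1 − (1+r)^−240] / r = ¥103,492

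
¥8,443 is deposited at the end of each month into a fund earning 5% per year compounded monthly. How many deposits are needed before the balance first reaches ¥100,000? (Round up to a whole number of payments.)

12 payments

Periodic rate r = 0.05/12 per month; n is counted in months.
Ordinary annuity FV: 100,000 = 8,443 × [((1+r)^n − 1)/r].
(1+r)^n = 1 + 100,000 × r / 8,443, so n = ln(1 + 100,000·r/8,443) / ln(1+r) = 11.59.
Round up to a whole number of payments: n = 12.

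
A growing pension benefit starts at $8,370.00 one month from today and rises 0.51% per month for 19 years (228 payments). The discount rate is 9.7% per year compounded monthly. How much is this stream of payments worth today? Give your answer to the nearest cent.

$1,378,169.71

Periodic rate r = 0.097/12 per month; n is counted in months.
Growing ordinary annuity: PV = PMT₁ × [1 − ((1+g)/(1+r))^n] / (r − g) = 8,370 × [1 − ((1+0.0051)/(1+r))^228] / (r − 0.0051) = $1,378,169.71.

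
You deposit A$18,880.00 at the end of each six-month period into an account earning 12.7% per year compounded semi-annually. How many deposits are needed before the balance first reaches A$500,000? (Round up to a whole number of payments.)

17 payments

Periodic rate r = 0.127/2 per half-year; n is counted in half-years.
Ordinary annuity FV: 500,000 = 18,880 × [((1+r)^n − 1)/r].
(1+r)^n = 1 + 500,000 × r / 18,880, so n = ln(1 + 500,000·r/18,880) / ln(1+r) = 16.02.
Round up to a whole number of payments: n = 17.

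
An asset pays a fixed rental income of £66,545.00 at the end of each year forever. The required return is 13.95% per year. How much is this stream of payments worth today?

£477,025.09

Periodic rate r = 0.1395 per year.
Level perpetuity: PV = PMT / r = 66,545 / (0.1395) = £477,025.09.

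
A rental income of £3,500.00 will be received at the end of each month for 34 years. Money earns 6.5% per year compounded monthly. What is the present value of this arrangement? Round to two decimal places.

This is an ordinary annuity: 408 payments of £3,500.00 at the end of each month.
Periodic rate r = 0.065/12 per month; n is counted in months.
PV = PMT × [(1 − (1+r)^−n)/r] = 3,500 × [1 − (1+r)^−408] / r = £574,846.35

£574,846.35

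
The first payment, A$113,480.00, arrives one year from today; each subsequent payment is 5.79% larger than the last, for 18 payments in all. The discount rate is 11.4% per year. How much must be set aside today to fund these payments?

Periodic rate r = 0.114 per year.
Growing ordinary annuity: PV = PMT₁ × [1 − ((1+g)/(1+r))^n] / (r − g) = 113,480 × [1 − ((1+0.0579)/(1+r))^18] / (r − 0.0579) = A$1,224,773.68.

A$1,224,773.68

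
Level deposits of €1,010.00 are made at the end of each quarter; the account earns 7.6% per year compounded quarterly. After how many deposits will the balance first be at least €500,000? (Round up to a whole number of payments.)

125 payments

Periodic rate r = 0.076/4 per quarter; n is counted in quarters.
Ordinary annuity FV: 500,000 = 1,010 × [((1+r)^n − 1)/r].
(1+r)^n = 1 + 500,000 × r / 1,010, so n = ln(1 + 500,000·r/1,010) / ln(1+r) = 124.45.
Round up to a whole number of payments: n = 125.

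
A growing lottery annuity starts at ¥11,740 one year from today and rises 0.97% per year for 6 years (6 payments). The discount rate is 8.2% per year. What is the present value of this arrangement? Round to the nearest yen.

¥55,148

Periodic rate r = 0.082 per year.
Growing ordinary annuity: PV = PMT₁ × [1 − ((1+g)/(1+r))^n] / (r − g) = 11,740 × [1 − ((1+0.0097)/(1+r))^6] / (r − 0.0097) = ¥55,148.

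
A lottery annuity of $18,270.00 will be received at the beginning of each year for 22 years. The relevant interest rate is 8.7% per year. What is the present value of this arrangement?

This is an annuity due: 22 payments of $18,270.00 at the beginning of each year.
Periodic rate r = 0.087 per year.
PV = PMT × [(1 − (1+r)^−n)/r] × (1+r) = 18,270 × [1 − (1+r)^−22] / r × (1+r) = $191,845.06

$191,845.06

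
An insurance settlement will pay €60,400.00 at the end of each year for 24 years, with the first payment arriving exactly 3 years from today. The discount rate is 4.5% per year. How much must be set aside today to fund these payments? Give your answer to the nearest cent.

€801,746.20

Ordinary annuity of 24 payments, first payment at period 3.
Periodic rate r = 0.045 per year.
The ordinary-annuity PV formula values the stream one period before the first payment (period 2); discount that back 2 periods:
PV₀ = 60,400 × [1 − (1+r)^−24] / r × (1+r)^−2 = €801,746.20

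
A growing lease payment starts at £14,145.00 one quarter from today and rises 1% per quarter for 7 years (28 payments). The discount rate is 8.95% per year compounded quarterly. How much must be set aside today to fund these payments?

Periodic rate r = 0.0895/4 per quarter; n is counted in quarters.
Growing ordinary annuity: PV = PMT₁ × [1 − ((1+g)/(1+r))^n] / (r − g) = 14,145 × [1 − ((1+0.01)/(1+r))^28] / (r − 0.01) = £330,255.90.

£330,255.90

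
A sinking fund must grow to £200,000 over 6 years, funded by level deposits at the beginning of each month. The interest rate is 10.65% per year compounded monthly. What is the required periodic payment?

£1,978.50

Level annuity due; solve FV = PMT × [((1+r)^n − 1)/r] × (1+r) for PMT.
Periodic rate r = 0.1065/12 per month; n is counted in months.
With n = 72: PMT = 200,000 / ([((1+r)^n − 1)/r] × (1+r)) = £1,978.50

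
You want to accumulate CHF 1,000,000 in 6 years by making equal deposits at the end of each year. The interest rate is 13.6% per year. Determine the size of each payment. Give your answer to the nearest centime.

Level ordinary annuity; solve FV = PMT × [((1+r)^n − 1)/r] for PMT.
Periodic rate r = 0.136 per year.
With n = 6: PMT = 1,000,000 / ([((1+r)^n − 1)/r]) = CHF 118,346.68

CHF 118,346.68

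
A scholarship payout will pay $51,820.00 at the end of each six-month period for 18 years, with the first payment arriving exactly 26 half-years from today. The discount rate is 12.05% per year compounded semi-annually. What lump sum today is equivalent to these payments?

$174,974.45

Ordinary annuity of 36 payments, first payment at period 26.
Periodic rate r = 0.1205/2 per half-year; n is counted in half-years.
The ordinary-annuity PV formula values the stream one period before the first payment (period 25); discount that back 25 periods:
PV₀ = 51,820 × [1 − (1+r)^−36] / r × (1+r)^−25 = $174,974.45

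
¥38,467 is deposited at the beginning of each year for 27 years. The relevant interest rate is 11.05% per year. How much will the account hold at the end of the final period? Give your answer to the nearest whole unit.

This is an annuity due: 27 deposits of ¥38,467 at the beginning of each year.
Periodic rate r = 0.1105 per year.
FV = PMT × [((1+r)^n − 1)/r] × (1+r) = 38,467 × [(1+r)^27 − 1] / r × (1+r) = ¥6,163,483

¥6,163,483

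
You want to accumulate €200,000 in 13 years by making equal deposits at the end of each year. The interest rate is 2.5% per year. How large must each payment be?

€13,209.65

Level ordinary annuity; solve FV = PMT × [((1+r)^n − 1)/r] for PMT.
Periodic rate r = 0.025 per year.
With n = 13: PMT = 200,000 / ([((1+r)^n − 1)/r]) = €13,209.65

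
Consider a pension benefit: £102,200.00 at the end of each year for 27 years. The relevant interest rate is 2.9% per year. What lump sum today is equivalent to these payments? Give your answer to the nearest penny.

This is an ordinary annuity: 27 payments of £102,200.00 at the end of each year.
Periodic rate r = 0.029 per year.
PV = PMT × [(1 − (1+r)^−n)/r] = 102,200 × [1 − (1+r)^−27] / r = £1,895,450.37

£1,895,450.37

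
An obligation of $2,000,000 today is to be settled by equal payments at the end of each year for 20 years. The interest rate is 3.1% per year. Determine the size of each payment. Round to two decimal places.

Level ordinary annuity; solve PV = PMT × [(1 − (1+r)^−n)/r] for PMT.
Periodic rate r = 0.031 per year.
With n = 20: PMT = 2,000,000 / ([(1 − (1+r)^−n)/r]) = $135,677.37

$135,677.37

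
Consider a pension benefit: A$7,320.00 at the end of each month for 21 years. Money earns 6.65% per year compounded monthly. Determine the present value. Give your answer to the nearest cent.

A$992,767.11

This is an ordinary annuity: 252 payments of A$7,320.00 at the end of each month.
Periodic rate r = 0.0665/12 per month; n is counted in months.
PV = PMT × [(1 − (1+r)^−n)/r] = 7,320 × [1 − (1+r)^−252] / r = A$992,767.11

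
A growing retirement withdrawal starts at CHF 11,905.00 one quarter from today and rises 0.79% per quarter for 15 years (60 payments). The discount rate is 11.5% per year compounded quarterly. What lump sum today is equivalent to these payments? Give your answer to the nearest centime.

CHF 403,843.69

Periodic rate r = 0.115/4 per quarter; n is counted in quarters.
Growing ordinary annuity: PV = PMT₁ × [1 − ((1+g)/(1+r))^n] / (r − g) = 11,905 × [1 − ((1+0.0079)/(1+r))^60] / (r − 0.0079) = CHF 403,843.69.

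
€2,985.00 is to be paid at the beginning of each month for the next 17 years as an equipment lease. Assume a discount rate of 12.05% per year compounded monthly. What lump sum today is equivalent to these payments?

€261,138.67

This is an annuity due: 204 payments of €2,985.00 at the beginning of each month.
Periodic rate r = 0.1205/12 per month; n is counted in months.
PV = PMT × [(1 − (1+r)^−n)/r] × (1+r) = 2,985 × [1 − (1+r)^−204] / r × (1+r) = €261,138.67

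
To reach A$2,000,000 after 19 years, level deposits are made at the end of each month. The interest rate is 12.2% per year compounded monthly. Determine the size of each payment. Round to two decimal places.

Level ordinary annuity; solve FV = PMT × [((1+r)^n − 1)/r] for PMT.
Periodic rate r = 0.122/12 per month; n is counted in months.
With n = 228: PMT = 2,000,000 / ([((1+r)^n − 1)/r]) = A$2,249.96

A$2,249.96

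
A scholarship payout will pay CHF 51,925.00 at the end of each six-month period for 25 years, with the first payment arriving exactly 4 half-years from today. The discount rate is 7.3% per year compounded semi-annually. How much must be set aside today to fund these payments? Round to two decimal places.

Ordinary annuity of 50 payments, first payment at period 4.
Periodic rate r = 0.073/2 per half-year; n is counted in half-years.
The ordinary-annuity PV formula values the stream one period before the first payment (period 3); discount that back 3 periods:
PV₀ = 51,925 × [1 − (1+r)^−50] / r × (1+r)^−3 = CHF 1,064,773.57

CHF 1,064,773.57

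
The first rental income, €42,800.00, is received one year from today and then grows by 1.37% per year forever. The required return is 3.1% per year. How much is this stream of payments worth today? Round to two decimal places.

€2,473,988.44

Periodic rate r = 0.031 per year.
Growing perpetuity (Gordon): PV = PMT₁ / (r − g) = 42,800 / (r − 0.0137) = €2,473,988.44.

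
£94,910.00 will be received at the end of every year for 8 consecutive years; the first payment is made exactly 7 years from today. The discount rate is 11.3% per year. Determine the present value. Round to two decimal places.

£254,207.92

Ordinary annuity of 8 payments, first payment at period 7.
Periodic rate r = 0.113 per year.
The ordinary-annuity PV formula values the stream one period before the first payment (period 6); discount that back 6 periods:
PV₀ = 94,910 × [1 − (1+r)^−8] / r × (1+r)^−6 = £254,207.92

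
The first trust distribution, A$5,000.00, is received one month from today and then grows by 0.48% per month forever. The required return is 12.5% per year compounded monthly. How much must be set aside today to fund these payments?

A$890,207.72

Periodic rate r = 0.125/12 per month.
Growing perpetuity (Gordon): PV = PMT₁ / (r − g) = 5,000 / (r − 0.0048) = A$890,207.72.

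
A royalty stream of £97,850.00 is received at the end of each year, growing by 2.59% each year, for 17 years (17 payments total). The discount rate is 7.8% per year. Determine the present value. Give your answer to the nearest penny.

£1,069,042.33

Periodic rate r = 0.078 per year.
Growing ordinary annuity: PV = PMT₁ × [1 − ((1+g)/(1+r))^n] / (r − g) = 97,850 × [1 − ((1+0.0259)/(1+r))^17] / (r − 0.0259) = £1,069,042.33.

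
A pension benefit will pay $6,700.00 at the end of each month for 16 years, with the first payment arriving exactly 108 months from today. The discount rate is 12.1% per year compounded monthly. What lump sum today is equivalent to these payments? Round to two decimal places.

Ordinary annuity of 192 payments, first payment at period 108.
Periodic rate r = 0.121/12 per month; n is counted in months.
The ordinary-annuity PV formula values the stream one period before the first payment (period 107); discount that back 107 periods:
PV₀ = 6,700 × [1 − (1+r)^−192] / r × (1+r)^−107 = $194,029.36

$194,029.36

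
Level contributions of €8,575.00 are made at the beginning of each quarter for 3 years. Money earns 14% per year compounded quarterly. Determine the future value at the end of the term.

This is an annuity due: 12 deposits of €8,575.00 at the beginning of each quarter.
Periodic rate r = 0.14/4 per quarter; n is counted in quarters.
FV = PMT × [((1+r)^n − 1)/r] × (1+r) = 8,575 × [(1+r)^12 − 1] / r × (1+r) = €129,594.23

€129,594.23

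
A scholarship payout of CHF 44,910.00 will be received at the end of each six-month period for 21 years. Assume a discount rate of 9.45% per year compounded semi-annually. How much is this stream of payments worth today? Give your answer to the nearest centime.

CHF 813,758.18

This is an ordinary annuity: 42 payments of CHF 44,910.00 at the end of each six-month period.
Periodic rate r = 0.0945/2 per half-year; n is counted in half-years.
PV = PMT × [(1 − (1+r)^−n)/r] = 44,910 × [1 − (1+r)^−42] / r = CHF 813,758.18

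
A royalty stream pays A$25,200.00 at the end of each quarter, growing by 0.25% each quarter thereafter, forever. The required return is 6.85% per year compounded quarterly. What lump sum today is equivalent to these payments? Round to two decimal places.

A$1,723,076.92

Periodic rate r = 0.0685/4 per quarter.
Growing perpetuity (Gordon): PV = PMT₁ / (r − g) = 25,200 / (r − 0.0025) = A$1,723,076.92.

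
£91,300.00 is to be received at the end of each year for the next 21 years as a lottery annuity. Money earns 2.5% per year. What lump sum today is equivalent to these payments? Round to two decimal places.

This is an ordinary annuity: 21 payments of £91,300.00 at the end of each year.
Periodic rate r = 0.025 per year.
PV = PMT × [(1 − (1+r)^−n)/r] = 91,300 × [1 − (1+r)^−21] / r = £1,477,649.28

£1,477,649.28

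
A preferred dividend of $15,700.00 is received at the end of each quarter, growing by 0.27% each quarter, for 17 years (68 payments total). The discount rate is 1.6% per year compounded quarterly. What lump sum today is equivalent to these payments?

$1,018,509.07

Periodic rate r = 0.016/4 per quarter; n is counted in quarters.
Growing ordinary annuity: PV = PMT₁ × [1 − ((1+g)/(1+r))^n] / (r − g) = 15,700 × [1 − ((1+0.0027)/(1+r))^68] / (r − 0.0027) = $1,018,509.07.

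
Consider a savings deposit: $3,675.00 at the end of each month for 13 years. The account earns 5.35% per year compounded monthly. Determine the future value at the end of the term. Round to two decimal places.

This is an ordinary annuity: 156 deposits of $3,675.00 at the end of each month.
Periodic rate r = 0.0535/12 per month; n is counted in months.
FV = PMT × [((1+r)^n − 1)/r] = 3,675 × [(1+r)^156 − 1] / r = $825,630.07

$825,630.07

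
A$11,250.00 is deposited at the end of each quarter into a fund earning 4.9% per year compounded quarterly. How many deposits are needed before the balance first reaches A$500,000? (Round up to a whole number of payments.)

Periodic rate r = 0.049/4 per quarter; n is counted in quarters.
Ordinary annuity FV: 500,000 = 11,250 × [((1+r)^n − 1)/r].
(1+r)^n = 1 + 500,000 × r / 11,250, so n = ln(1 + 500,000·r/11,250) / ln(1+r) = 35.70.
Round up to a whole number of payments: n = 36.

36 payments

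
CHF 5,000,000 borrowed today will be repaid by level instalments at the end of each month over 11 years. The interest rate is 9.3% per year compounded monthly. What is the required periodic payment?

Level ordinary annuity; solve PV = PMT × [(1 − (1+r)^−n)/r] for PMT.
Periodic rate r = 0.093/12 per month; n is counted in months.
With n = 132: PMT = 5,000,000 / ([(1 − (1+r)^−n)/r]) = CHF 60,635.50

CHF 60,635.50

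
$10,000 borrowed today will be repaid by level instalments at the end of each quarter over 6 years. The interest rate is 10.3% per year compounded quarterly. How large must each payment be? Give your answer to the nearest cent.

Level ordinary annuity; solve PV = PMT × [(1 − (1+r)^−n)/r] for PMT.
Periodic rate r = 0.103/4 per quarter; n is counted in quarters.
With n = 24: PMT = 10,000 / ([(1 − (1+r)^−n)/r]) = $563.77

$563.77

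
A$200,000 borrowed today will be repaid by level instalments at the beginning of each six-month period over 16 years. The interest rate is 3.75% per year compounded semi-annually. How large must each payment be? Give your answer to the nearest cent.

Level annuity due; solve PV = PMT × [(1 − (1+r)^−n)/r] × (1+r) for PMT.
Periodic rate r = 0.0375/2 per half-year; n is counted in half-years.
With n = 32: PMT = 200,000 / ([(1 − (1+r)^−n)/r] × (1+r)) = A$8,214.08

A$8,214.08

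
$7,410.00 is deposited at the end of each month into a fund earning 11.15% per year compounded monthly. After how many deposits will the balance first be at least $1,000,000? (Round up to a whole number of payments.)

88 payments

Periodic rate r = 0.1115/12 per month; n is counted in months.
Ordinary annuity FV: 1,000,000 = 7,410 × [((1+r)^n − 1)/r].
(1+r)^n = 1 + 1,000,000 × r / 7,410, so n = ln(1 + 1,000,000·r/7,410) / ln(1+r) = 87.87.
Round up to a whole number of payments: n = 88.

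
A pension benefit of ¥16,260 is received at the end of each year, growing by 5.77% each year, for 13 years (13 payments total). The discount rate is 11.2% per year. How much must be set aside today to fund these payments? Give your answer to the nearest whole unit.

Periodic rate r = 0.112 per year.
Growing ordinary annuity: PV = PMT₁ × [1 − ((1+g)/(1+r))^n] / (r − g) = 16,260 × [1 − ((1+0.0577)/(1+r))^13] / (r − 0.0577) = ¥143,251.

¥143,251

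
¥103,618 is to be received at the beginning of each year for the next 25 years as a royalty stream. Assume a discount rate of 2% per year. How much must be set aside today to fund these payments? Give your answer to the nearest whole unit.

¥2,063,441

This is an annuity due: 25 payments of ¥103,618 at the beginning of each year.
Periodic rate r = 0.02 per year.
PV = PMT × [(1 − (1+r)^−n)/r] × (1+r) = 103,618 × [1 − (1+r)^−25] / r × (1+r) = ¥2,063,441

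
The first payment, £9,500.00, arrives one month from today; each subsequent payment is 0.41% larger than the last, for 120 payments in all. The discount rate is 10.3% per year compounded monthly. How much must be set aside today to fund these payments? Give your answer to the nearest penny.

£877,466.45

Periodic rate r = 0.103/12 per month; n is counted in months.
Growing ordinary annuity: PV = PMT₁ × [1 − ((1+g)/(1+r))^n] / (r − g) = 9,500 × [1 − ((1+0.0041)/(1+r))^120] / (r − 0.0041) = £877,466.45.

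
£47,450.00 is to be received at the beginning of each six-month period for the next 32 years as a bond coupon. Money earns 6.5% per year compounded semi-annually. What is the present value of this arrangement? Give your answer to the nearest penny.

£1,312,788.95

This is an annuity due: 64 payments of £47,450.00 at the beginning of each six-month period.
Periodic rate r = 0.065/2 per half-year; n is counted in half-years.
PV = PMT × [(1 − (1+r)^−n)/r] × (1+r) = 47,450 × [1 − (1+r)^−64] / r × (1+r) = £1,312,788.95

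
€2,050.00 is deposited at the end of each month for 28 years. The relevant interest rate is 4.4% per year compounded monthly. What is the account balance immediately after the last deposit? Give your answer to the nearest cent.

This is an ordinary annuity: 336 deposits of €2,050.00 at the end of each month.
Periodic rate r = 0.044/12 per month; n is counted in months.
FV = PMT × [((1+r)^n − 1)/r] = 2,050 × [(1+r)^336 − 1] / r = €1,353,203.24

€1,353,203.24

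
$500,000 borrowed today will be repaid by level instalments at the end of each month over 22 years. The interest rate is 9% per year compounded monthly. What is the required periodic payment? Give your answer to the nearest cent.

Level ordinary annuity; solve PV = PMT × [(1 − (1+r)^−n)/r] for PMT.
Periodic rate r = 0.09/12 per month; n is counted in months.
With n = 264: PMT = 500,000 / ([(1 − (1+r)^−n)/r]) = $4,355.87

$4,355.87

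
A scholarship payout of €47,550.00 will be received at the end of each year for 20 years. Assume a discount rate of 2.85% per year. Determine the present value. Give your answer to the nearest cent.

€717,335.16

This is an ordinary annuity: 20 payments of €47,550.00 at the end of each year.
Periodic rate r = 0.0285 per year.
PV = PMT × [(1 − (1+r)^−n)/r] = 47,550 × [1 − (1+r)^−20] / r = €717,335.16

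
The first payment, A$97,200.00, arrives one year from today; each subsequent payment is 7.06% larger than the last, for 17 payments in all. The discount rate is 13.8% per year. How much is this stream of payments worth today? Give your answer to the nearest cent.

A$931,336.39

Periodic rate r = 0.138 per year.
Growing ordinary annuity: PV = PMT₁ × [1 − ((1+g)/(1+r))^n] / (r − g) = 97,200 × [1 − ((1+0.0706)/(1+r))^17] / (r − 0.0706) = A$931,336.39.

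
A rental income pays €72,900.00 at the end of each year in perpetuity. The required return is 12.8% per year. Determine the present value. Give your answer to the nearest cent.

Periodic rate r = 0.128 per year.
Level perpetuity: PV = PMT / r = 72,900 / (0.128) = €569,531.25.

€569,531.25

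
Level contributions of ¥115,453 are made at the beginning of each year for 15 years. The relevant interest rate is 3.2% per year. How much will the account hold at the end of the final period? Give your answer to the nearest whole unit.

¥2,248,787

This is an annuity due: 15 deposits of ¥115,453 at the beginning of each year.
Periodic rate r = 0.032 per year.
FV = PMT × [((1+r)^n − 1)/r] × (1+r) = 115,453 × [(1+r)^15 − 1] / r × (1+r) = ¥2,248,787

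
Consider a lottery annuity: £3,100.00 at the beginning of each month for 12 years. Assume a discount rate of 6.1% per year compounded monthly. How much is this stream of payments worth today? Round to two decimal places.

This is an annuity due: 144 payments of £3,100.00 at the beginning of each month.
Periodic rate r = 0.061/12 per month; n is counted in months.
PV = PMT × [(1 − (1+r)^−n)/r] × (1+r) = 3,100 × [1 − (1+r)^−144] / r × (1+r) = £317,599.72

£317,599.72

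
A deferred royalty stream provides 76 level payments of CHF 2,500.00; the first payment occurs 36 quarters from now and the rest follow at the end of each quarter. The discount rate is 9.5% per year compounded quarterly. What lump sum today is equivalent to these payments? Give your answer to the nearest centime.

Ordinary annuity of 76 payments, first payment at period 36.
Periodic rate r = 0.095/4 per quarter; n is counted in quarters.
The ordinary-annuity PV formula values the stream one period before the first payment (period 35); discount that back 35 periods:
PV₀ = 2,500 × [1 − (1+r)^−76] / r × (1+r)^−35 = CHF 38,514.31

CHF 38,514.31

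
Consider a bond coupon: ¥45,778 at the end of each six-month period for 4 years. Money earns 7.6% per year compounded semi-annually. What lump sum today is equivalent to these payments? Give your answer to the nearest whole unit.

This is an ordinary annuity: 8 payments of ¥45,778 at the end of each six-month period.
Periodic rate r = 0.076/2 per half-year; n is counted in half-years.
PV = PMT × [(1 − (1+r)^−n)/r] = 45,778 × [1 − (1+r)^−8] / r = ¥310,773

¥310,773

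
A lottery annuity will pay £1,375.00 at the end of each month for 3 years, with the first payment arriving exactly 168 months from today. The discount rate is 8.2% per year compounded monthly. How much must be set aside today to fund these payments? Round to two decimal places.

Ordinary annuity of 36 payments, first payment at period 168.
Periodic rate r = 0.082/12 per month; n is counted in months.
The ordinary-annuity PV formula values the stream one period before the first payment (period 167); discount that back 167 periods:
PV₀ = 1,375 × [1 − (1+r)^−36] / r × (1+r)^−167 = £14,030.05

£14,030.05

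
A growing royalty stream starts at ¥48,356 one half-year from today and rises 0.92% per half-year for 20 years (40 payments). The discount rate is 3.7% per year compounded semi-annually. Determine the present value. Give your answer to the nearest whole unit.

¥1,596,972

Periodic rate r = 0.037/2 per half-year; n is counted in half-years.
Growing ordinary annuity: PV = PMT₁ × [1 − ((1+g)/(1+r))^n] / (r − g) = 48,356 × [1 − ((1+0.0092)/(1+r))^40] / (r − 0.0092) = ¥1,596,972.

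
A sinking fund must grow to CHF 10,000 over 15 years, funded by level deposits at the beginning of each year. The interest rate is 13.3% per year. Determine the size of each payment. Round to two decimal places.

CHF 213.12

Level annuity due; solve FV = PMT × [((1+r)^n − 1)/r] × (1+r) for PMT.
Periodic rate r = 0.133 per year.
With n = 15: PMT = 10,000 / ([((1+r)^n − 1)/r] × (1+r)) = CHF 213.12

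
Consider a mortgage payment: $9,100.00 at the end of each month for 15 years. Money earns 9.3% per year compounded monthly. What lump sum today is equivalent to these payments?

$881,620.40

This is an ordinary annuity: 180 payments of $9,100.00 at the end of each month.
Periodic rate r = 0.093/12 per month; n is counted in months.
PV = PMT × [(1 − (1+r)^−n)/r] = 9,100 × [1 − (1+r)^−180] / r = $881,620.40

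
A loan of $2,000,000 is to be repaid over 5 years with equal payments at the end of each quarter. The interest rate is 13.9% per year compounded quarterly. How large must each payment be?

Level ordinary annuity; solve PV = PMT × [(1 − (1+r)^−n)/r] for PMT.
Periodic rate r = 0.139/4 per quarter; n is counted in quarters.
With n = 20: PMT = 2,000,000 / ([(1 − (1+r)^−n)/r]) = $140,404.01

$140,404.01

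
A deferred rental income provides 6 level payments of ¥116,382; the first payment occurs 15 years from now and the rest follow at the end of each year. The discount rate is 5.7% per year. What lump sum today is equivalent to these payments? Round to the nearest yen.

¥265,870

Ordinary annuity of 6 payments, first payment at period 15.
Periodic rate r = 0.057 per year.
The ordinary-annuity PV formula values the stream one period before the first payment (period 14); discount that back 14 periods:
PV₀ = 116,382 × [1 − (1+r)^−6] / r × (1+r)^−14 = ¥265,870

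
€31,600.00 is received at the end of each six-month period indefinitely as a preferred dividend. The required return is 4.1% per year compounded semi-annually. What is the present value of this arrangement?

€1,541,463.41

Periodic rate r = 0.041/2 per half-year.
Level perpetuity: PV = PMT / r = 31,600 / (0.041/2) = €1,541,463.41.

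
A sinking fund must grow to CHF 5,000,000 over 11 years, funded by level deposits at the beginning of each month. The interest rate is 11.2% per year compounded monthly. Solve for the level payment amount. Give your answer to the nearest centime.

Level annuity due; solve FV = PMT × [((1+r)^n − 1)/r] × (1+r) for PMT.
Periodic rate r = 0.112/12 per month; n is counted in months.
With n = 132: PMT = 5,000,000 / ([((1+r)^n − 1)/r] × (1+r)) = CHF 19,196.28

CHF 19,196.28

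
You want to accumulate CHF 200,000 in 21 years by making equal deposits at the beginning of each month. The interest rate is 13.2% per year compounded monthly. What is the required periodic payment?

CHF 147.53

Level annuity due; solve FV = PMT × [((1+r)^n − 1)/r] × (1+r) for PMT.
Periodic rate r = 0.132/12 per month; n is counted in months.
With n = 252: PMT = 200,000 / ([((1+r)^n − 1)/r] × (1+r)) = CHF 147.53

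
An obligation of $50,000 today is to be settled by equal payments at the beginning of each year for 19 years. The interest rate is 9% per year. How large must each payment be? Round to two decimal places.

Level annuity due; solve PV = PMT × [(1 − (1+r)^−n)/r] × (1+r) for PMT.
Periodic rate r = 0.09 per year.
With n = 19: PMT = 50,000 / ([(1 − (1+r)^−n)/r] × (1+r)) = $5,125.25

$5,125.25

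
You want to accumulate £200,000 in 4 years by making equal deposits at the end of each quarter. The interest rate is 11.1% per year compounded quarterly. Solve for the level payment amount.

Level ordinary annuity; solve FV = PMT × [((1+r)^n − 1)/r] for PMT.
Periodic rate r = 0.111/4 per quarter; n is counted in quarters.
With n = 16: PMT = 200,000 / ([((1+r)^n − 1)/r]) = £10,099.55

£10,099.55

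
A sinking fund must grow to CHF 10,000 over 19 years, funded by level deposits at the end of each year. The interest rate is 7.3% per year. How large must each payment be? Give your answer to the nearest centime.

Level ordinary annuity; solve FV = PMT × [((1+r)^n − 1)/r] for PMT.
Periodic rate r = 0.073 per year.
With n = 19: PMT = 10,000 / ([((1+r)^n − 1)/r]) = CHF 259.41

CHF 259.41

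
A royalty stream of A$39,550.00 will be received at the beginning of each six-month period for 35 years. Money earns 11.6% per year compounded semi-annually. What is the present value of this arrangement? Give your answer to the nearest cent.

This is an annuity due: 70 payments of A$39,550.00 at the beginning of each six-month period.
Periodic rate r = 0.116/2 per half-year; n is counted in half-years.
PV = PMT × [(1 − (1+r)^−n)/r] × (1+r) = 39,550 × [1 − (1+r)^−70] / r × (1+r) = A$707,508.33

A$707,508.33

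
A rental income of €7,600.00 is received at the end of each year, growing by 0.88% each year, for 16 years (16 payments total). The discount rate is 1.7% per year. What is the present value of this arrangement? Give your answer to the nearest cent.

€112,601.95

Periodic rate r = 0.017 per year.
Growing ordinary annuity: PV = PMT₁ × [1 − ((1+g)/(1+r))^n] / (r − g) = 7,600 × [1 − ((1+0.0088)/(1+r))^16] / (r − 0.0088) = €112,601.95.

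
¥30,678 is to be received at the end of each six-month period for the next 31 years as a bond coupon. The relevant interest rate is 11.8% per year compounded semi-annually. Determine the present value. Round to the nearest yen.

¥505,092

This is an ordinary annuity: 62 payments of ¥30,678 at the end of each six-month period.
Periodic rate r = 0.118/2 per half-year; n is counted in half-years.
PV = PMT × [(1 − (1+r)^−n)/r] = 30,678 × [1 − (1+r)^−62] / r = ¥505,092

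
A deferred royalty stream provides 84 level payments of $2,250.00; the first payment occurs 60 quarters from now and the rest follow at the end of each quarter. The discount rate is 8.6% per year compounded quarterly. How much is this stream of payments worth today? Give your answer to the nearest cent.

Ordinary annuity of 84 payments, first payment at period 60.
Periodic rate r = 0.086/4 per quarter; n is counted in quarters.
The ordinary-annuity PV formula values the stream one period before the first payment (period 59); discount that back 59 periods:
PV₀ = 2,250 × [1 − (1+r)^−84] / r × (1+r)^−59 = $24,835.45

$24,835.45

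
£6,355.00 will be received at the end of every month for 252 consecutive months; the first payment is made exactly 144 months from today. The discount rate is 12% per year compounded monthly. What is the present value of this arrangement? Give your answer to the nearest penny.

£140,686.05

Ordinary annuity of 252 payments, first payment at period 144.
Periodic rate r = 0.12/12 per month; n is counted in months.
The ordinary-annuity PV formula values the stream one period before the first payment (period 143); discount that back 143 periods:
PV₀ = 6,355 × [1 − (1+r)^−252] / r × (1+r)^−143 = £140,686.05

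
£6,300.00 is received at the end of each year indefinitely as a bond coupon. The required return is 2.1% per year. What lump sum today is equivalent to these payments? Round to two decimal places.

Periodic rate r = 0.021 per year.
Level perpetuity: PV = PMT / r = 6,300 / (0.021) = £300,000.00.

£300,000.00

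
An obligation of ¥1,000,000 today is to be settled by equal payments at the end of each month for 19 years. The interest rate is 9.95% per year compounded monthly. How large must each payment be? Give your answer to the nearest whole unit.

¥9,780

Level ordinary annuity; solve PV = PMT × [(1 − (1+r)^−n)/r] for PMT.
Periodic rate r = 0.0995/12 per month; n is counted in months.
With n = 228: PMT = 1,000,000 / ([(1 − (1+r)^−n)/r]) = ¥9,780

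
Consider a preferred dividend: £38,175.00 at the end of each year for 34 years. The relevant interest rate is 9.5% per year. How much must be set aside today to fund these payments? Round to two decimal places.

£383,477.76

This is an ordinary annuity: 34 payments of £38,175.00 at the end of each year.
Periodic rate r = 0.095 per year.
PV = PMT × [(1 − (1+r)^−n)/r] = 38,175 × [1 − (1+r)^−34] / r = £383,477.76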